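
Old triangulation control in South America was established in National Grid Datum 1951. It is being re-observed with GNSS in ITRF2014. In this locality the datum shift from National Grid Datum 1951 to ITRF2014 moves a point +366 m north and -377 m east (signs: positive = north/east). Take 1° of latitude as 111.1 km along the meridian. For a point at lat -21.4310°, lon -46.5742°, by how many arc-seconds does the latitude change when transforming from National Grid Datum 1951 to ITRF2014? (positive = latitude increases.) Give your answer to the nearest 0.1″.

Δφ = 11.9″

1° of latitude = 111.1 km, so Δφ = 366.0 / 111100 = 0.0032943° = 11.860″.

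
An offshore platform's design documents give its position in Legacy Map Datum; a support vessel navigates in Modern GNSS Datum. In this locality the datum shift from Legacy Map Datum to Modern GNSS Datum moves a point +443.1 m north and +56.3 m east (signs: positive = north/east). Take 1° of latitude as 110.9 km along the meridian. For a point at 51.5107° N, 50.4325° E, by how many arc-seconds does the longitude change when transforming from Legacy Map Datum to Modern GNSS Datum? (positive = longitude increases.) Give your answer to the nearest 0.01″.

Δλ = 2.94″

At latitude 51.5107°, cos φ = 0.622368.
1° of longitude at this latitude = 110.9 × cos φ = 69.02 km, so Δλ = 56.3 / 69020.7 = 0.0008157° = 2.937″.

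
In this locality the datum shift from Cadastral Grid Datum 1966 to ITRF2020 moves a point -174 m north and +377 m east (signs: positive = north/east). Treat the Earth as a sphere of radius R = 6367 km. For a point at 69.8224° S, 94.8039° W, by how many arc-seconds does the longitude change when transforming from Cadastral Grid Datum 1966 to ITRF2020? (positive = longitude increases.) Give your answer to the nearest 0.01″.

Δλ = 35.41″

At latitude -69.8224°, cos φ = 0.344931.
One radian of longitude at latitude φ spans R cos φ, so Δλ = ΔE / (R cos φ) = 377.0 / (6367000 × 0.344931) = 1.7166e-04 rad = 35.408″.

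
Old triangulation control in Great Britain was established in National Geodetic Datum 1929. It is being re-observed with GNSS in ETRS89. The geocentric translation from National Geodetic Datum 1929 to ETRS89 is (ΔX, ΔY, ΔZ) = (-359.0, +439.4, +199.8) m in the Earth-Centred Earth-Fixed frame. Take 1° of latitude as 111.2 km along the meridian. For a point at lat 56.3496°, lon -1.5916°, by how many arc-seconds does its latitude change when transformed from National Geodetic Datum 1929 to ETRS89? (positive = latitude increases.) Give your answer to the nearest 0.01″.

Δφ = 13.58″

sin φ = 0.832434, cos φ = 0.554124, sin λ = -0.027775, cos λ = 0.999614.
North component: ΔN = −sin φ cos λ·ΔX − sin φ sin λ·ΔY + cos φ·ΔZ = −(0.832434)(0.999614)(-359.0) − (0.832434)(-0.027775)(439.4) + (0.554124)(199.8) = 419.60 m.
1° of latitude spans 111200 m, so Δφ = 419.60 / 111200 × 3600 = 13.584″.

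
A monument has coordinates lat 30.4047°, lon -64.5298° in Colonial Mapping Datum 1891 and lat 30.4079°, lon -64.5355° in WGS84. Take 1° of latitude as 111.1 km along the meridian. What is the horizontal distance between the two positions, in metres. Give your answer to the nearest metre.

652 m

Δφ = 30.4079° − 30.4047° = +0.0032°; Δλ = -64.5355° − -64.5298° = -0.0057°.
ΔN = Δφ × 111100 = 355.5 m; ΔE = Δλ × 111100 × cos(30.4047°) = -0.0057 × 111100 × 0.862472 = -546.2 m.
Distance = √(ΔE² + ΔN²) = √((-546.2)² + 355.5²) = 651.7 m.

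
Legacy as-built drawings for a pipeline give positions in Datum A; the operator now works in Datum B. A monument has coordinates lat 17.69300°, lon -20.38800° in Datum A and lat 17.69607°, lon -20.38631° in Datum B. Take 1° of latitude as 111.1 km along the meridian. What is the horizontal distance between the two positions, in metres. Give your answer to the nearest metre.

385 m

Δφ = 17.69607° − 17.69300° = +0.00307°; Δλ = -20.38631° − -20.38800° = +0.00169°.
ΔN = Δφ × 111100 = 341.1 m; ΔE = Δλ × 111100 × cos(17.69300°) = +0.00169 × 111100 × 0.952699 = 178.9 m.
Distance = √(ΔE² + ΔN²) = √(178.9² + 341.1²) = 385.1 m.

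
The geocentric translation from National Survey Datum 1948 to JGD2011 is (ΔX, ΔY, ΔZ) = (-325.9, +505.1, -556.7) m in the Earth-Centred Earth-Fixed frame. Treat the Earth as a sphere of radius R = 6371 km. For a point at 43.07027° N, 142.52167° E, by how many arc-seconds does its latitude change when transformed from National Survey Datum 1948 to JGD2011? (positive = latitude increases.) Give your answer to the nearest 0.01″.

Δφ = -25.68″

sin φ = 0.682895, cos φ = 0.730517, sin λ = 0.608461, cos λ = -0.793584.
North component: ΔN = −sin φ cos λ·ΔX − sin φ sin λ·ΔY + cos φ·ΔZ = −(0.682895)(-0.793584)(-325.9) − (0.682895)(0.608461)(505.1) + (0.730517)(-556.7) = -793.17 m.
1° of latitude spans πR/180 = 111195 m, so Δφ = -793.17 / 111195 × 3600 = -25.679″.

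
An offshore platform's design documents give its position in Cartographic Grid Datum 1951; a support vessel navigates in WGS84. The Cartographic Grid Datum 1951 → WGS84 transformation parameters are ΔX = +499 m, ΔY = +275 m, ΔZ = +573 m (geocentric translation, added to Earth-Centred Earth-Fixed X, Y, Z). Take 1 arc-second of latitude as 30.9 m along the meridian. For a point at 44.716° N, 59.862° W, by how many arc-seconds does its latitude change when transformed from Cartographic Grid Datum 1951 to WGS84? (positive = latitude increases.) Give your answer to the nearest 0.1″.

Δφ = 12.9″

sin φ = 0.703593, cos φ = 0.710603, sin λ = -0.864819, cos λ = 0.502084.
North component: ΔN = −sin φ cos λ·ΔX − sin φ sin λ·ΔY + cos φ·ΔZ = −(0.703593)(0.502084)(499) − (0.703593)(-0.864819)(275) + (0.710603)(573) = 398.23 m.
1° of latitude spans 3600 × 30.90 = 111240 m, so Δφ = 398.23 / 111240 × 3600 = 12.888″.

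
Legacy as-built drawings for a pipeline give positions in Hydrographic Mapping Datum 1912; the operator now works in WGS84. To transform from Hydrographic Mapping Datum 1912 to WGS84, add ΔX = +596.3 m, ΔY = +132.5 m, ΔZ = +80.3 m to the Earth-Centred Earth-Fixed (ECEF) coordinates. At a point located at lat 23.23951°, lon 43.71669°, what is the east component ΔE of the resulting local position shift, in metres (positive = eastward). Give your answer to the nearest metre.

The local east axis at (φ, λ) is (−sin λ, cos λ, 0), so ΔE = −sin(43.71669°)·596.3 + cos(43.71669°)·132.5 = -316.33 m.

ΔE = -316 m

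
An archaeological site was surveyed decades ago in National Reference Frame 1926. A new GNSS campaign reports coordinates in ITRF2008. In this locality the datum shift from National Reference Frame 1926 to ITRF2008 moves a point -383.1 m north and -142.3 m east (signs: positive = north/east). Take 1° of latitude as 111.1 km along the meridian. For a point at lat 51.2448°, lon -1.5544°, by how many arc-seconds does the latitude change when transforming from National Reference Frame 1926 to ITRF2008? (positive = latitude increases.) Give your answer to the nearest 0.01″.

Δφ = -12.41″

1° of latitude = 111.1 km, so Δφ = -383.1 / 111100 = -0.0034482° = -12.414″.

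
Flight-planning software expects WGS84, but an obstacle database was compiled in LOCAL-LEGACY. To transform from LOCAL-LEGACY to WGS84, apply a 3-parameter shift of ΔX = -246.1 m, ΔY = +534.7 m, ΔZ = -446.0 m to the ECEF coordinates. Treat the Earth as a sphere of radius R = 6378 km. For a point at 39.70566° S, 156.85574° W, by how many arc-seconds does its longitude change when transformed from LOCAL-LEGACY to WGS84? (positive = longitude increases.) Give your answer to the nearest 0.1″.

sin φ = -0.638844, cos φ = 0.769336, sin λ = -0.393048, cos λ = -0.919518.
East component: ΔE = −sin λ·ΔX + cos λ·ΔY = −(-0.393048)(-246.1) + (-0.919518)(534.7) = -588.40 m.
1° of latitude spans πR/180 = 111317 m; at latitude φ, 1° of longitude spans that × cos φ = 85640.3 m, so Δλ = -588.40 / 85640.3 × 3600 = -24.734″.

Δλ = -24.7″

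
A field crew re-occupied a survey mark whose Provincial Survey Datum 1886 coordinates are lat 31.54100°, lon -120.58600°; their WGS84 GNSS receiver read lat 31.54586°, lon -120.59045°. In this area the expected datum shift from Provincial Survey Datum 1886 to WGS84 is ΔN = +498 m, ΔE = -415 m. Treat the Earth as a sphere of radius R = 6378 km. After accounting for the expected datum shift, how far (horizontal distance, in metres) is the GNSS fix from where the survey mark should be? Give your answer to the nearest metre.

44 m

Observed coordinate differences: Δφ = +0.00486°, Δλ = -0.00445°.
Converting to metres (1° lat = 111317 m, cos φ = 0.852266): observed ΔN = 541.0 m, observed ΔE = -422.2 m.
Subtracting the expected shift leaves a residual of 541.0 − (498) = 43.0 m north and -422.2 − (-415) = -7.2 m east.
Residual distance = √(43.0² + (-7.2)²) = 43.6 m.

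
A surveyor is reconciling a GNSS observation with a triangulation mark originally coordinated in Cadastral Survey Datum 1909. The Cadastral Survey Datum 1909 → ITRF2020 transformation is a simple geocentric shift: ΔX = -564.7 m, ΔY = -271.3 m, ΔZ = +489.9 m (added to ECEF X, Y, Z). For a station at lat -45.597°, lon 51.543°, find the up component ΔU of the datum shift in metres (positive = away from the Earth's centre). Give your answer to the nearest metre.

The local up (radial) axis is (cos φ cos λ, cos φ sin λ, sin φ), giving ΔU = -245.736 − 148.650 − 350.002 = -744.39 m.

ΔU = -744 m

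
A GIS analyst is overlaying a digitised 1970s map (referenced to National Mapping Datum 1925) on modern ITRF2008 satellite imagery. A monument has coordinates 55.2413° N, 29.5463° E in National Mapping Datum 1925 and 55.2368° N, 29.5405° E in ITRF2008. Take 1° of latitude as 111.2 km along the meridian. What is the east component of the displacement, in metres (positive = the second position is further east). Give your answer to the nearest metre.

Δφ = 55.2368° − 55.2413° = -0.0045°; Δλ = 29.5405° − 29.5463° = -0.0058°.
ΔN = Δφ × 111200 = -500.4 m; ΔE = Δλ × 111200 × cos(55.2413°) = -0.0058 × 111200 × 0.570122 = -367.7 m.

ΔE = -368 m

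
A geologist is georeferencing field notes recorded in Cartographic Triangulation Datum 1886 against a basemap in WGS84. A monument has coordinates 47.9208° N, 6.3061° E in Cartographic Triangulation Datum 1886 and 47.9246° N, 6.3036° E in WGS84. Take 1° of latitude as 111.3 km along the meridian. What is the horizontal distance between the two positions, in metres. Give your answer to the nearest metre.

462 m

Δφ = 47.9246° − 47.9208° = +0.0038°; Δλ = 6.3036° − 6.3061° = -0.0025°.
ΔN = Δφ × 111300 = 422.9 m; ΔE = Δλ × 111300 × cos(47.9208°) = -0.0025 × 111300 × 0.670157 = -186.5 m.
Distance = √(ΔE² + ΔN²) = √((-186.5)² + 422.9²) = 462.2 m.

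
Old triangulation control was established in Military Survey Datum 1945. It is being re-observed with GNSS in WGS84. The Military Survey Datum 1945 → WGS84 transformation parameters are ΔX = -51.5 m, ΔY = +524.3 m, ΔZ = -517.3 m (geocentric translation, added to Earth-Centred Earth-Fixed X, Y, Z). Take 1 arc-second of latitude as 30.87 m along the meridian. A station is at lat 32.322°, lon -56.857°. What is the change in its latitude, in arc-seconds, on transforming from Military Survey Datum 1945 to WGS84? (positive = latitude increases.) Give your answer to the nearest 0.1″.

sin φ = 0.534677, cos φ = 0.845057, sin λ = -0.837309, cos λ = 0.546731.
North component: ΔN = −sin φ cos λ·ΔX − sin φ sin λ·ΔY + cos φ·ΔZ = −(0.534677)(0.546731)(-51.5) − (0.534677)(-0.837309)(524.3) + (0.845057)(-517.3) = -187.37 m.
1° of latitude spans 3600 × 30.87 = 111132 m, so Δφ = -187.37 / 111132 × 3600 = -6.070″.

Δφ = -6.1″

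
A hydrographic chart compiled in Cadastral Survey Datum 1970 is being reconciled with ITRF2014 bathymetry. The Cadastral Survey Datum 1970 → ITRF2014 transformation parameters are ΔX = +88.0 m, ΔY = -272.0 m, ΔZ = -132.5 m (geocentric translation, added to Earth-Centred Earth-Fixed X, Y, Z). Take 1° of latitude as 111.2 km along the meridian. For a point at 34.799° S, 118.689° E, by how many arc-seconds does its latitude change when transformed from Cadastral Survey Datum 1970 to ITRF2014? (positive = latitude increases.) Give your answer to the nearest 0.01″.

Δφ = -8.71″

sin φ = -0.570699, cos φ = 0.821159, sin λ = 0.877238, cos λ = -0.480055.
North component: ΔN = −sin φ cos λ·ΔX − sin φ sin λ·ΔY + cos φ·ΔZ = −(-0.570699)(-0.480055)(88.0) − (-0.570699)(0.877238)(-272.0) + (0.821159)(-132.5) = -269.09 m.
1° of latitude spans 111200 m, so Δφ = -269.09 / 111200 × 3600 = -8.711″.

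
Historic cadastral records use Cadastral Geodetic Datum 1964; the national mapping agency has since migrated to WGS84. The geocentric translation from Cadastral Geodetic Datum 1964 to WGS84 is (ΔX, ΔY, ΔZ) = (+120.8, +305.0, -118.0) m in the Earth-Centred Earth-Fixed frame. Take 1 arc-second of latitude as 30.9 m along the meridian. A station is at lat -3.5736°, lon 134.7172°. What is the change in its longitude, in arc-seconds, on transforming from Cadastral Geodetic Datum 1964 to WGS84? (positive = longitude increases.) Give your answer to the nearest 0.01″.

sin φ = -0.062331, cos φ = 0.998056, sin λ = 0.710588, cos λ = -0.703608.
East component: ΔE = −sin λ·ΔX + cos λ·ΔY = −(0.710588)(120.8) + (-0.703608)(305.0) = -300.44 m.
1° of latitude spans 3600 × 30.90 = 111240 m; at latitude φ, 1° of longitude spans that × cos φ = 111023.7 m, so Δλ = -300.44 / 111023.7 × 3600 = -9.742″.

Δλ = -9.74″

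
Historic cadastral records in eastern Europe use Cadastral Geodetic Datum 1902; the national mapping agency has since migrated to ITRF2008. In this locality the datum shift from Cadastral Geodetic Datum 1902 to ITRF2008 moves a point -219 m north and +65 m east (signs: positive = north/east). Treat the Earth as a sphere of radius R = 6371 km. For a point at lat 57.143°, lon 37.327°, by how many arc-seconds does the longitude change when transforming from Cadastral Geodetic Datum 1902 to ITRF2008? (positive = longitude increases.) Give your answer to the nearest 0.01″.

At latitude 57.143°, cos φ = 0.542544.
One radian of longitude at latitude φ spans R cos φ, so Δλ = ΔE / (R cos φ) = 65.0 / (6371000 × 0.542544) = 1.8805e-05 rad = 3.879″.

Δλ = 3.88″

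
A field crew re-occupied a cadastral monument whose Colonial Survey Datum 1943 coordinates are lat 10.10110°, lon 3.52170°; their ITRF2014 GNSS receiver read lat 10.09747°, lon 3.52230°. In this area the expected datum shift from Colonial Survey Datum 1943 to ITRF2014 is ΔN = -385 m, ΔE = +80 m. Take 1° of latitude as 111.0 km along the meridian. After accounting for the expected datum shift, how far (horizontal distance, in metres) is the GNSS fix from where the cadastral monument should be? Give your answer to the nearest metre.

Observed coordinate differences: Δφ = -0.00363°, Δλ = +0.00060°.
Converting to metres (1° lat = 111000 m, cos φ = 0.984500): observed ΔN = -402.9 m, observed ΔE = 65.6 m.
Subtracting the expected shift leaves a residual of -402.9 − (-385) = -17.9 m north and 65.6 − (80) = -14.4 m east.
Residual distance = √((-17.9)² + (-14.4)²) = 23.0 m.

23 m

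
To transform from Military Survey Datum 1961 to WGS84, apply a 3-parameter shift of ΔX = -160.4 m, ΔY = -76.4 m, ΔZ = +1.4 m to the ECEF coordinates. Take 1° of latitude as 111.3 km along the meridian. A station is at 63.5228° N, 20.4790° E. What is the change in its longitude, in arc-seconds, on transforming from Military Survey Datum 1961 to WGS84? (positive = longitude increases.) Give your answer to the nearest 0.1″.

Δλ = -1.1″

sin φ = 0.895112, cos φ = 0.445842, sin λ = 0.349864, cos λ = 0.936800.
East component: ΔE = −sin λ·ΔX + cos λ·ΔY = −(0.349864)(-160.4) + (0.936800)(-76.4) = -15.45 m.
1° of latitude spans 111300 m; at latitude φ, 1° of longitude spans that × cos φ = 49622.2 m, so Δλ = -15.45 / 49622.2 × 3600 = -1.121″.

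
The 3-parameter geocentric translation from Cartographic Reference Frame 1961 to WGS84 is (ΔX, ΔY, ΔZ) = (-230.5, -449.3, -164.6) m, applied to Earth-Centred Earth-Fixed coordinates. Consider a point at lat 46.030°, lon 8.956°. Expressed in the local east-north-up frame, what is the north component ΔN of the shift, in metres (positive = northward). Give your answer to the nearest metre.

At φ = 46.030°, λ = 8.956°: sin φ = 0.719703, cos φ = 0.694282, sin λ = 0.155676, cos λ = 0.987808.
ΔN = −sin φ cos λ·ΔX − sin φ sin λ·ΔY + cos φ·ΔZ = −(0.719703)(0.987808)(-230.5) − (0.719703)(0.155676)(-449.3) + (0.694282)(-164.6) = 99.93 m.

ΔN = 100 m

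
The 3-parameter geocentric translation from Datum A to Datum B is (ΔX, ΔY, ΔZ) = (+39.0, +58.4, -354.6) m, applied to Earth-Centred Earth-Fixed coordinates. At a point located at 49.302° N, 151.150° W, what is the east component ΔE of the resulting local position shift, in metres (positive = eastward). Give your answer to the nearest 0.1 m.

ΔE = -32.3 m

The local east axis at (φ, λ) is (−sin λ, cos λ, 0), so ΔE = −sin(-151.150°)·39.0 + cos(-151.150°)·58.4 = -32.33 m.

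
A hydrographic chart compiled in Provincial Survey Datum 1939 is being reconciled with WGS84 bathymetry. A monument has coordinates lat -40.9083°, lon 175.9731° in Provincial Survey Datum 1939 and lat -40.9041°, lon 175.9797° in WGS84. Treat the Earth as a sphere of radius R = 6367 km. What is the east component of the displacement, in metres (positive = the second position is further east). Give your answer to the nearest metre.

Δφ = -40.9041° − -40.9083° = +0.0042°; Δλ = 175.9797° − 175.9731° = +0.0066°.
1° along a meridian = πR/180 = 111125 m.
ΔN = Δφ × 111125 = 466.7 m; ΔE = Δλ × 111125 × cos(-40.9083°) = +0.0066 × 111125 × 0.755759 = 554.3 m.

ΔE = 554 m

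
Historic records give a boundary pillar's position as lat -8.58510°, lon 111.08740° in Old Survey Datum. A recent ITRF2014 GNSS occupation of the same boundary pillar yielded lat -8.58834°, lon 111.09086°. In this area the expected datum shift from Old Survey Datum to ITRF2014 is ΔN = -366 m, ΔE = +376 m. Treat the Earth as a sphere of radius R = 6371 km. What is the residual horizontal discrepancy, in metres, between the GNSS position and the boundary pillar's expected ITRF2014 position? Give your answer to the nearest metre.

Observed coordinate differences: Δφ = -0.00324°, Δλ = +0.00346°.
Converting to metres (1° lat = 111195 m, cos φ = 0.988795): observed ΔN = -360.3 m, observed ΔE = 380.4 m.
Subtracting the expected shift leaves a residual of -360.3 − (-366) = 5.7 m north and 380.4 − (376) = 4.4 m east.
Residual distance = √(5.7² + 4.4²) = 7.2 m.

7 m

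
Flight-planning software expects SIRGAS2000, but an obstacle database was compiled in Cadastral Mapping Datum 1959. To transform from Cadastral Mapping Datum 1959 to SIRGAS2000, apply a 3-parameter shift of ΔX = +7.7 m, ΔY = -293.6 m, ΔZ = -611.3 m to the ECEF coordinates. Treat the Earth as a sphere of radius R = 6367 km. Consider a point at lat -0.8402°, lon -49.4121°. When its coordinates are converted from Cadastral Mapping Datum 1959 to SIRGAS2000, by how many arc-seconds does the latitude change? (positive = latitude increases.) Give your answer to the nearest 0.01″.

sin φ = -0.014664, cos φ = 0.999892, sin λ = -0.759409, cos λ = 0.650614.
North component: ΔN = −sin φ cos λ·ΔX − sin φ sin λ·ΔY + cos φ·ΔZ = −(-0.014664)(0.650614)(7.7) − (-0.014664)(-0.759409)(-293.6) + (0.999892)(-611.3) = -607.89 m.
1° of latitude spans πR/180 = 111125 m, so Δφ = -607.89 / 111125 × 3600 = -19.693″.

Δφ = -19.69″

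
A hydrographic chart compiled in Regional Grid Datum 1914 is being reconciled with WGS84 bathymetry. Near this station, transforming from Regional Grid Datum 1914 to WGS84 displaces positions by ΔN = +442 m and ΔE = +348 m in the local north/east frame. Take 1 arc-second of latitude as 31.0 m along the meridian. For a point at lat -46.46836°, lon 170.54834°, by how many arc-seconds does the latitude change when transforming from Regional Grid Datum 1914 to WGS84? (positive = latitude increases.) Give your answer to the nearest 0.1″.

Δφ = 14.3″

1″ of latitude = 31.00 m, so Δφ = 442.0 / 31.00 = 14.258″.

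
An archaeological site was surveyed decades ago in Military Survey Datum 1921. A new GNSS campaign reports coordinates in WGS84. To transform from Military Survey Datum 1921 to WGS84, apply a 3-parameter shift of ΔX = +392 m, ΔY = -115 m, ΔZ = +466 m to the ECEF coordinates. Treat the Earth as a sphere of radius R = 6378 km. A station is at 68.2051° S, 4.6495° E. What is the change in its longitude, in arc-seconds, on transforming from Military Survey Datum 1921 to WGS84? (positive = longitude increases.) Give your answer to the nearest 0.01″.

Δλ = -12.75″

sin φ = -0.928519, cos φ = 0.371285, sin λ = 0.081060, cos λ = 0.996709.
East component: ΔE = −sin λ·ΔX + cos λ·ΔY = −(0.081060)(392) + (0.996709)(-115) = -146.40 m.
1° of latitude spans πR/180 = 111317 m; at latitude φ, 1° of longitude spans that × cos φ = 41330.4 m, so Δλ = -146.40 / 41330.4 × 3600 = -12.752″.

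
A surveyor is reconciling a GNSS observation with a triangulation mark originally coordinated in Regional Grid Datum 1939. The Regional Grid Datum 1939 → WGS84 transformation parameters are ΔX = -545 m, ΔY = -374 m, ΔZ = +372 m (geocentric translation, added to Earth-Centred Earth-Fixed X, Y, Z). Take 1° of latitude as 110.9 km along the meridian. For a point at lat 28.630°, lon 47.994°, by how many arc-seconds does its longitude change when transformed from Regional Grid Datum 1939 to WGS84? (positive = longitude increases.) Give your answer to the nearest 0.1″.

Δλ = 5.7″

sin φ = 0.479152, cos φ = 0.877732, sin λ = 0.743075, cos λ = 0.669208.
East component: ΔE = −sin λ·ΔX + cos λ·ΔY = −(0.743075)(-545) + (0.669208)(-374) = 154.69 m.
1° of latitude spans 110900 m; at latitude φ, 1° of longitude spans that × cos φ = 97340.5 m, so Δλ = 154.69 / 97340.5 × 3600 = 5.721″.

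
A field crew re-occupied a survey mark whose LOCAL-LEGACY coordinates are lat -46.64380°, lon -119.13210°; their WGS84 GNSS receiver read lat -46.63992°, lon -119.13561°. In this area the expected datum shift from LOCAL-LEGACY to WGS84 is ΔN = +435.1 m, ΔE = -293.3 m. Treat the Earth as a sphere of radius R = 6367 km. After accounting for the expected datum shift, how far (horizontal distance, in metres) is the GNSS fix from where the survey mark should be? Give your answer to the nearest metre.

26 m

Observed coordinate differences: Δφ = +0.00388°, Δλ = -0.00351°.
Converting to metres (1° lat = 111125 m, cos φ = 0.686532): observed ΔN = 431.2 m, observed ΔE = -267.8 m.
Subtracting the expected shift leaves a residual of 431.2 − (435.1) = -3.9 m north and -267.8 − (-293.3) = 25.5 m east.
Residual distance = √((-3.9)² + 25.5²) = 25.8 m.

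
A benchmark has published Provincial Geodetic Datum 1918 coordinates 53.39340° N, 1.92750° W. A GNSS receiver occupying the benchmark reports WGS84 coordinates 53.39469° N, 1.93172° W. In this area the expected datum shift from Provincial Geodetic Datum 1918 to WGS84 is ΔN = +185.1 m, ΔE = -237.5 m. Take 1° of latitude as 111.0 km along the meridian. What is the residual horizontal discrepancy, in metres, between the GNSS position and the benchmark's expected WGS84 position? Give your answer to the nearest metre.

59 m

Observed coordinate differences: Δφ = +0.00129°, Δλ = -0.00422°.
Converting to metres (1° lat = 111000 m, cos φ = 0.596317): observed ΔN = 143.2 m, observed ΔE = -279.3 m.
Subtracting the expected shift leaves a residual of 143.2 − (185.1) = -41.9 m north and -279.3 − (-237.5) = -41.8 m east.
Residual distance = √((-41.9)² + (-41.8)²) = 59.2 m.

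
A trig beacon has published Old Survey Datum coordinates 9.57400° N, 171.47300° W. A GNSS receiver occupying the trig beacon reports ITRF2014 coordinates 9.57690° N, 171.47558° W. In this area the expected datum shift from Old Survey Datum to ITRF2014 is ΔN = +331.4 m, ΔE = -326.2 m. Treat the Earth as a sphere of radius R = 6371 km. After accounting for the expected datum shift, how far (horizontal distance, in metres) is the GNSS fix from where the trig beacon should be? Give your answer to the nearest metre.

Observed coordinate differences: Δφ = +0.00290°, Δλ = -0.00258°.
Converting to metres (1° lat = 111195 m, cos φ = 0.986072): observed ΔN = 322.5 m, observed ΔE = -282.9 m.
Subtracting the expected shift leaves a residual of 322.5 − (331.4) = -8.9 m north and -282.9 − (-326.2) = 43.3 m east.
Residual distance = √((-8.9)² + 43.3²) = 44.2 m.

44 m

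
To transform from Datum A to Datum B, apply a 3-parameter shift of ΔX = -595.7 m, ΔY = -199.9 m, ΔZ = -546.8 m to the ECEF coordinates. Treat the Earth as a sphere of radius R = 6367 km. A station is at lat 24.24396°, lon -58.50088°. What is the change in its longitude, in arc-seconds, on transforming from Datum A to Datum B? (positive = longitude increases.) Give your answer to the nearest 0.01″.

sin φ = 0.410623, cos φ = 0.911805, sin λ = -0.852648, cos λ = 0.522485.
East component: ΔE = −sin λ·ΔX + cos λ·ΔY = −(-0.852648)(-595.7) + (0.522485)(-199.9) = -612.37 m.
1° of latitude spans πR/180 = 111125 m; at latitude φ, 1° of longitude spans that × cos φ = 101324.5 m, so Δλ = -612.37 / 101324.5 × 3600 = -21.757″.

Δλ = -21.76″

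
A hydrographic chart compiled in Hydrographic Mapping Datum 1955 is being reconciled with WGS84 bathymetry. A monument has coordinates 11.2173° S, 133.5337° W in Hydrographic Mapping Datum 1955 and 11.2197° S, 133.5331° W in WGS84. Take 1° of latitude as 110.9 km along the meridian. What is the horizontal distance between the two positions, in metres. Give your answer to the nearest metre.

Δφ = -11.2197° − -11.2173° = -0.0024°; Δλ = -133.5331° − -133.5337° = +0.0006°.
ΔN = Δφ × 110900 = -266.2 m; ΔE = Δλ × 110900 × cos(-11.2173°) = +0.0006 × 110900 × 0.980896 = 65.3 m.
Distance = √(ΔE² + ΔN²) = √(65.3² + (-266.2)²) = 274.0 m.

274 m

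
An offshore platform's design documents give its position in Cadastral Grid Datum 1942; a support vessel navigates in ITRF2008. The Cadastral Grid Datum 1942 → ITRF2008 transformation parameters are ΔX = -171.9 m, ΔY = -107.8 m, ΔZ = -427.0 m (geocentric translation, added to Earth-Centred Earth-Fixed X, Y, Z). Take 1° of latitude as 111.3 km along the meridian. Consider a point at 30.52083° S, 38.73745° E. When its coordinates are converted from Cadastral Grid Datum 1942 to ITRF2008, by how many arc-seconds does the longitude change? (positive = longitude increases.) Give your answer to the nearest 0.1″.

sin φ = -0.507852, cos φ = 0.861445, sin λ = 0.625753, cos λ = 0.780022.
East component: ΔE = −sin λ·ΔX + cos λ·ΔY = −(0.625753)(-171.9) + (0.780022)(-107.8) = 23.48 m.
1° of latitude spans 111300 m; at latitude φ, 1° of longitude spans that × cos φ = 95878.8 m, so Δλ = 23.48 / 95878.8 × 3600 = 0.882″.

Δλ = 0.9″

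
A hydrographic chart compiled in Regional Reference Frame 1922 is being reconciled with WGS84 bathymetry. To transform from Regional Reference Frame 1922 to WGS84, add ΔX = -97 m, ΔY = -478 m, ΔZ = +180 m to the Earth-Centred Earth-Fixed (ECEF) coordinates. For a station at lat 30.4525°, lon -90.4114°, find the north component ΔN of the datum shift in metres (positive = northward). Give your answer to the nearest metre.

ΔN = -87 m

The local north axis is (−sin φ cos λ, −sin φ sin λ, cos φ), giving ΔN = -0.353 − 242.256 + 155.169 = -87.44 m.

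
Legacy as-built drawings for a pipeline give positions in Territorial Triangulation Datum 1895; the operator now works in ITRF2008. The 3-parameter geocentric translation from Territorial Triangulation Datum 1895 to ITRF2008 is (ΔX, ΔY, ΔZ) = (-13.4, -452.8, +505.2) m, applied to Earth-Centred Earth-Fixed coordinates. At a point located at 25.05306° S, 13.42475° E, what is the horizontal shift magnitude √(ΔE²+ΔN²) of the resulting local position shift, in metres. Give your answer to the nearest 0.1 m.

The local east axis at (φ, λ) is (−sin λ, cos λ, 0), so ΔE = −sin(13.42475°)·(-13.4) + cos(13.42475°)·(-452.8) = -437.32 m.
The local north axis is (−sin φ cos λ, −sin φ sin λ, cos φ), giving ΔN = -5.519 − 44.516 + 457.669 = 407.63 m.
Horizontal magnitude = √(ΔE² + ΔN²) = √((-437.32)² + 407.63²) = 597.84 m.

597.8 m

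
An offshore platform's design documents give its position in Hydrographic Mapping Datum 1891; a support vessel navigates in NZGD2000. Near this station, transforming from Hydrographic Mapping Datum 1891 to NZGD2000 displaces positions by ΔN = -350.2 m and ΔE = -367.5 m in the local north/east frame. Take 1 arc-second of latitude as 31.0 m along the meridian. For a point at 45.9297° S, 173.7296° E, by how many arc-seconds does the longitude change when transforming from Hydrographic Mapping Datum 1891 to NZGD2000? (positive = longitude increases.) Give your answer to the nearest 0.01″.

At latitude -45.9297°, cos φ = 0.695540.
1″ of longitude at this latitude = 31.00 × cos φ = 21.5618 m, so Δλ = -367.5 / 21.5618 = -17.044″.

Δλ = -17.04″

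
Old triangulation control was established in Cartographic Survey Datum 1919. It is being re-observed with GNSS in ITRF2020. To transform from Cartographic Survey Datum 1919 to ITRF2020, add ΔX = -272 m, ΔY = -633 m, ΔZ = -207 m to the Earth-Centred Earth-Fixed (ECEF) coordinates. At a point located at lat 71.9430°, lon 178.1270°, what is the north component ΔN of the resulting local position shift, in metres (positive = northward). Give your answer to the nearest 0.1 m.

The local north axis is (−sin φ cos λ, −sin φ sin λ, cos φ), giving ΔN = -258.465 + 19.670 − 64.162 = -302.96 m.

ΔN = -303.0 m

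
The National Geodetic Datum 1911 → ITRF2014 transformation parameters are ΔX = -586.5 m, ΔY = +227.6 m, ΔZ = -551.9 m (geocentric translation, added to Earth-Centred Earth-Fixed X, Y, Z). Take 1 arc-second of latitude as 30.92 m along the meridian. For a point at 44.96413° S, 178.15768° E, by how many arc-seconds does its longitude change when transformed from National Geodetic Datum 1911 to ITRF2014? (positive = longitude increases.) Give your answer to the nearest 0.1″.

sin φ = -0.706664, cos φ = 0.707549, sin λ = 0.032149, cos λ = -0.999483.
East component: ΔE = −sin λ·ΔX + cos λ·ΔY = −(0.032149)(-586.5) + (-0.999483)(227.6) = -208.63 m.
1° of latitude spans 3600 × 30.92 = 111312 m; at latitude φ, 1° of longitude spans that × cos φ = 78758.7 m, so Δλ = -208.63 / 78758.7 × 3600 = -9.536″.

Δλ = -9.5″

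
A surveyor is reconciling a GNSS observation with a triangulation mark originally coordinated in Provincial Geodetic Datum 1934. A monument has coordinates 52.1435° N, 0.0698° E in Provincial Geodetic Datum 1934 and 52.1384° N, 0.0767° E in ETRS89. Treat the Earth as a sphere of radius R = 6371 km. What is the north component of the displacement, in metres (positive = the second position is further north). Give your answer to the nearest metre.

Δφ = 52.1384° − 52.1435° = -0.0051°; Δλ = 0.0767° − 0.0698° = +0.0069°.
1° along a meridian = πR/180 = 111195 m.
ΔN = Δφ × 111195 = -567.1 m; ΔE = Δλ × 111195 × cos(52.1435°) = +0.0069 × 111195 × 0.613686 = 470.8 m.

ΔN = -567 m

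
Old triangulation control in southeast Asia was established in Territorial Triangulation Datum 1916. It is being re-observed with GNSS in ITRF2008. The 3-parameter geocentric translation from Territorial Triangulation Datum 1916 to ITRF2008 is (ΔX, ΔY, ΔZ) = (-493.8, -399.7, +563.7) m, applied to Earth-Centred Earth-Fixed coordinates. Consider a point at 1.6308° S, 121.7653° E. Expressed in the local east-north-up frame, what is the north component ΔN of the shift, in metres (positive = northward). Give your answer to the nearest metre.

The local north axis is (−sin φ cos λ, −sin φ sin λ, cos φ), giving ΔN = 7.398 − 9.671 + 563.472 = 561.20 m.

ΔN = 561 m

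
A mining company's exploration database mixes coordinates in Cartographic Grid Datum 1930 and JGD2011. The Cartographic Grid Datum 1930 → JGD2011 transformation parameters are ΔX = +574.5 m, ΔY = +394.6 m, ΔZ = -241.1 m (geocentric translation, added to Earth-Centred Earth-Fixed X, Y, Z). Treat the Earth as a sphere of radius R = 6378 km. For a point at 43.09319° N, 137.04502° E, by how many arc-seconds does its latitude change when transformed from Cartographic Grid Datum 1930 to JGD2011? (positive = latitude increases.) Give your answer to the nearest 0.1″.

Δφ = -2.3″

sin φ = 0.683187, cos φ = 0.730243, sin λ = 0.681423, cos λ = -0.731889.
North component: ΔN = −sin φ cos λ·ΔX − sin φ sin λ·ΔY + cos φ·ΔZ = −(0.683187)(-0.731889)(574.5) − (0.683187)(0.681423)(394.6) + (0.730243)(-241.1) = -72.50 m.
1° of latitude spans πR/180 = 111317 m, so Δφ = -72.50 / 111317 × 3600 = -2.345″.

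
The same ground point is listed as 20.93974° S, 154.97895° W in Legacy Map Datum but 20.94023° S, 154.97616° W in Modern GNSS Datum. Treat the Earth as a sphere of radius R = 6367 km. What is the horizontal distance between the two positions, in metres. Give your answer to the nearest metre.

295 m

Δφ = -20.94023° − -20.93974° = -0.00049°; Δλ = -154.97616° − -154.97895° = +0.00279°.
1° along a meridian = πR/180 = 111125 m.
ΔN = Δφ × 111125 = -54.5 m; ΔE = Δλ × 111125 × cos(-20.93974°) = +0.00279 × 111125 × 0.933957 = 289.6 m.
Distance = √(ΔE² + ΔN²) = √(289.6² + (-54.5)²) = 294.6 m.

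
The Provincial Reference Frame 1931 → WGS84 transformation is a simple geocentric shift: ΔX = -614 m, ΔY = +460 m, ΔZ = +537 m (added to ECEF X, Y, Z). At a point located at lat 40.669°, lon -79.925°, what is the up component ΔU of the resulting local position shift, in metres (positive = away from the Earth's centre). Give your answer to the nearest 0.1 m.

At φ = 40.669°, λ = -79.925°: sin φ = 0.651688, cos φ = 0.758487, sin λ = -0.984580, cos λ = 0.174937.
ΔU = cos φ cos λ·ΔX + cos φ sin λ·ΔY + sin φ·ΔZ = (0.758487)(0.174937)(-614) + (0.758487)(-0.984580)(460) + (0.651688)(537) = -75.04 m.

ΔU = -75.0 m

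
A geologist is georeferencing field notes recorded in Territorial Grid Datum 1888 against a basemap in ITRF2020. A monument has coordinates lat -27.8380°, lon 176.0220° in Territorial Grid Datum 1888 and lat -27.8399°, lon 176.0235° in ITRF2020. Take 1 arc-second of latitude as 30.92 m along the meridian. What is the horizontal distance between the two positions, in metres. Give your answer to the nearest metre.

258 m

Δφ = -27.8399° − -27.8380° = -0.0019°; Δλ = 176.0235° − 176.0220° = +0.0015°.
1° of latitude = 3600 × 30.92 = 111312 m.
ΔN = Δφ × 111312 = -211.5 m; ΔE = Δλ × 111312 × cos(-27.8380°) = +0.0015 × 111312 × 0.884271 = 147.6 m.
Distance = √(ΔE² + ΔN²) = √(147.6² + (-211.5)²) = 257.9 m.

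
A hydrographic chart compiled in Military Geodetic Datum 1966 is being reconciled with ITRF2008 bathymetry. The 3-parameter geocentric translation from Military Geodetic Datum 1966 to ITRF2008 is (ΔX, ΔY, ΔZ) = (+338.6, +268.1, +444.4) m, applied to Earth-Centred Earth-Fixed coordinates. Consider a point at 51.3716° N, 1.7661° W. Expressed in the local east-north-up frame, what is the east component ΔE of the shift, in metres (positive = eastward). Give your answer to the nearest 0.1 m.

ΔE = 278.4 m

The local east axis at (φ, λ) is (−sin λ, cos λ, 0), so ΔE = −sin(-1.7661°)·338.6 + cos(-1.7661°)·268.1 = 278.41 m.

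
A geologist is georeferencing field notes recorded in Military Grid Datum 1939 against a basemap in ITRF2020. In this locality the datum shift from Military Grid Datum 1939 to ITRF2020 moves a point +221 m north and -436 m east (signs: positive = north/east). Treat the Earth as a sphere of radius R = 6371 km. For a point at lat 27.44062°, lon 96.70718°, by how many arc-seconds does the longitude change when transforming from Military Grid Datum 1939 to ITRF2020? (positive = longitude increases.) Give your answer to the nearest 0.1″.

Δλ = -15.9″

At latitude 27.44062°, cos φ = 0.887489.
One radian of longitude at latitude φ spans R cos φ, so Δλ = ΔE / (R cos φ) = -436.0 / (6371000 × 0.887489) = -7.7111e-05 rad = -15.905″.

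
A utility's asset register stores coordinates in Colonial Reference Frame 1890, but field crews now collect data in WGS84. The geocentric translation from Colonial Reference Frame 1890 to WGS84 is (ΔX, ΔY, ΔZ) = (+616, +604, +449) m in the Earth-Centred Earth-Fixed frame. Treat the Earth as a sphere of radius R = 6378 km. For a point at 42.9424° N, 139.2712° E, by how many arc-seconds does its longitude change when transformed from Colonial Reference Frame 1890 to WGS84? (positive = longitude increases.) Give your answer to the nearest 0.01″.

Δλ = -37.98″

sin φ = 0.681263, cos φ = 0.732039, sin λ = 0.652479, cos λ = -0.757806.
East component: ΔE = −sin λ·ΔX + cos λ·ΔY = −(0.652479)(616) + (-0.757806)(604) = -859.64 m.
1° of latitude spans πR/180 = 111317 m; at latitude φ, 1° of longitude spans that × cos φ = 81488.5 m, so Δλ = -859.64 / 81488.5 × 3600 = -37.977″.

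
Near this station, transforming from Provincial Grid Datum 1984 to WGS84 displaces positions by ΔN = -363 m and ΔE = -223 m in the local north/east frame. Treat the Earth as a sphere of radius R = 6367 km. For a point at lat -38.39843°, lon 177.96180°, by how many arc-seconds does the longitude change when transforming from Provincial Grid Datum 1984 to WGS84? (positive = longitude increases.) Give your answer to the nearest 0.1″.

At latitude -38.39843°, cos φ = 0.783710.
One radian of longitude at latitude φ spans R cos φ, so Δλ = ΔE / (R cos φ) = -223.0 / (6367000 × 0.783710) = -4.4690e-05 rad = -9.218″.

Δλ = -9.2″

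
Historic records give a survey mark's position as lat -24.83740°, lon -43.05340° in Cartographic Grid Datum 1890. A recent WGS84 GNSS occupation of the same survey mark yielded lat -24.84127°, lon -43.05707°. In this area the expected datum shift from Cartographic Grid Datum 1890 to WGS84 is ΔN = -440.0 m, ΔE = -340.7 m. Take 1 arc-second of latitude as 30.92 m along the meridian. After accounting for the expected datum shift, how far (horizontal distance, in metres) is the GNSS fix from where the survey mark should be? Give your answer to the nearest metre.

Observed coordinate differences: Δφ = -0.00387°, Δλ = -0.00367°.
Converting to metres (1° lat = 111312 m, cos φ = 0.907503): observed ΔN = -430.8 m, observed ΔE = -370.7 m.
Subtracting the expected shift leaves a residual of -430.8 − (-440.0) = 9.2 m north and -370.7 − (-340.7) = -30.0 m east.
Residual distance = √(9.2² + (-30.0)²) = 31.4 m.

31 m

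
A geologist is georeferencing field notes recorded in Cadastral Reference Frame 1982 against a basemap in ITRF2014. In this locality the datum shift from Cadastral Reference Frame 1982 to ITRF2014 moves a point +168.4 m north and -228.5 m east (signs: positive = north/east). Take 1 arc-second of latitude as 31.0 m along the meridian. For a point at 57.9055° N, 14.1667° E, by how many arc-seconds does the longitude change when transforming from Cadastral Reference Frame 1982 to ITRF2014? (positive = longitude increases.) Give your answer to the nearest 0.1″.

At latitude 57.9055°, cos φ = 0.531317.
1″ of longitude at this latitude = 31.00 × cos φ = 16.4708 m, so Δλ = -228.5 / 16.4708 = -13.873″.

Δλ = -13.9″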